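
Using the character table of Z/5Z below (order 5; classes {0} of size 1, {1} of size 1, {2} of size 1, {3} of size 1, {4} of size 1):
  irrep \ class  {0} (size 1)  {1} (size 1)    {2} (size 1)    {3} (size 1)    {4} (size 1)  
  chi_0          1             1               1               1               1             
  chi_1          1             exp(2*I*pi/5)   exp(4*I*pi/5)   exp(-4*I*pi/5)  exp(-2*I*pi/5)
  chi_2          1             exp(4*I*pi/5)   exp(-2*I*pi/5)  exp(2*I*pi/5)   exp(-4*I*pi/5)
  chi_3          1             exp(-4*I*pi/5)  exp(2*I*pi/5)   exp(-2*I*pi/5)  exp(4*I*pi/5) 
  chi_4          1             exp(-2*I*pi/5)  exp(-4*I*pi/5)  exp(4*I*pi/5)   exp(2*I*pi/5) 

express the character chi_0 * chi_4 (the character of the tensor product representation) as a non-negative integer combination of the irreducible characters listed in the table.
chi_0 tensor chi_4 = chi_4 (all other irreducibles have multiplicity 0).

Argument: The character of a tensor product is the pointwise product (chi_0 * chi_4)(C) = chi_0(C) * chi_4(C):
  {0}: (1)*(1), {1}: (1)*(exp(-2*I*pi/5)), {2}: (1)*(exp(-4*I*pi/5)), {3}: (1)*(exp(4*I*pi/5)), {4}: (1)*(exp(2*I*pi/5))
so (chi_0 * chi_4) takes values
  {0} -> 1, {1} -> exp(-2*I*pi/5), {2} -> exp(-4*I*pi/5), {3} -> exp(4*I*pi/5), {4} -> exp(2*I*pi/5).
Now take the inner product of this character with each irreducible chi from the table, <chi_0*chi_4, chi> = (1/5) sum_C |C| (chi_0*chi_4)(C) conj(chi(C)):
  <chi_0*chi_4, chi_0> = (1/5)[1*(1)*conj(1) + 1*(exp(-2*I*pi/5))*conj(1) + 1*(exp(-4*I*pi/5))*conj(1) + 1*(exp(4*I*pi/5))*conj(1) + 1*(exp(2*I*pi/5))*conj(1)]
      = (1/5)[(1) + (exp(-2*I*pi/5)) + (exp(-4*I*pi/5)) + (exp(4*I*pi/5)) + (exp(2*I*pi/5))] = 0/5 = 0
  <chi_0*chi_4, chi_1> = (1/5)[1*(1)*conj(1) + 1*(exp(-2*I*pi/5))*conj(exp(2*I*pi/5)) + 1*(exp(-4*I*pi/5))*conj(exp(4*I*pi/5)) + 1*(exp(4*I*pi/5))*conj(exp(-4*I*pi/5)) + 1*(exp(2*I*pi/5))*conj(exp(-2*I*pi/5))]
      = (1/5)[(1) + (exp(-4*I*pi/5)) + (exp(2*I*pi/5)) + (exp(-2*I*pi/5)) + (exp(4*I*pi/5))] = 0/5 = 0
  <chi_0*chi_4, chi_2> = (1/5)[1*(1)*conj(1) + 1*(exp(-2*I*pi/5))*conj(exp(4*I*pi/5)) + 1*(exp(-4*I*pi/5))*conj(exp(-2*I*pi/5)) + 1*(exp(4*I*pi/5))*conj(exp(2*I*pi/5)) + 1*(exp(2*I*pi/5))*conj(exp(-4*I*pi/5))]
      = (1/5)[(1) + (exp(4*I*pi/5)) + (exp(-2*I*pi/5)) + (exp(2*I*pi/5)) + (exp(-4*I*pi/5))] = 0/5 = 0
  <chi_0*chi_4, chi_3> = (1/5)[1*(1)*conj(1) + 1*(exp(-2*I*pi/5))*conj(exp(-4*I*pi/5)) + 1*(exp(-4*I*pi/5))*conj(exp(2*I*pi/5)) + 1*(exp(4*I*pi/5))*conj(exp(-2*I*pi/5)) + 1*(exp(2*I*pi/5))*conj(exp(4*I*pi/5))]
      = (1/5)[(1) + (exp(2*I*pi/5)) + (exp(4*I*pi/5)) + (exp(-4*I*pi/5)) + (exp(-2*I*pi/5))] = 0/5 = 0
  <chi_0*chi_4, chi_4> = (1/5)[1*(1)*conj(1) + 1*(exp(-2*I*pi/5))*conj(exp(-2*I*pi/5)) + 1*(exp(-4*I*pi/5))*conj(exp(-4*I*pi/5)) + 1*(exp(4*I*pi/5))*conj(exp(4*I*pi/5)) + 1*(exp(2*I*pi/5))*conj(exp(2*I*pi/5))]
      = (1/5)[(1) + (1) + (1) + (1) + (1)] = 5/5 = 1
(Exp terms are combined using exp(i*s)*conj(exp(i*t)) = exp(i*(s-t)), and sums of them are collapsed using the identity that for every m > 1 the m distinct m-th roots of unity sum to 0, e.g. 1 + exp(2*I*pi/3) + exp(-2*I*pi/3) = 0.)
Hence the multiplicities are chi_4: 1. Dimension check: dim(chi_0)*dim(chi_4) = 1*1 = 1 and sum (mult * dim) = 1*1 = 1.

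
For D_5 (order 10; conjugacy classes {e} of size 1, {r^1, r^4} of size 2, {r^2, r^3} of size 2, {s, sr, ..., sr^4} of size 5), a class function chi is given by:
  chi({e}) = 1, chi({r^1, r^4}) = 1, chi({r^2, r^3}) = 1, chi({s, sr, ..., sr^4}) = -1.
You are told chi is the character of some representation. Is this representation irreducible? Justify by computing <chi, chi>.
Irreducible: <chi, chi> = 1.

Details: <chi, chi> = (1/|G|) sum_C |C| * |chi(C)|^2 = (1/10)[1*|1|^2 + 2*|1|^2 + 2*|1|^2 + 5*|-1|^2]
  = (1/10)[(1) + (2) + (2) + (5)] = 10/10 = 1.
A character is irreducible iff <chi, chi> = 1, so this representation is irreducible.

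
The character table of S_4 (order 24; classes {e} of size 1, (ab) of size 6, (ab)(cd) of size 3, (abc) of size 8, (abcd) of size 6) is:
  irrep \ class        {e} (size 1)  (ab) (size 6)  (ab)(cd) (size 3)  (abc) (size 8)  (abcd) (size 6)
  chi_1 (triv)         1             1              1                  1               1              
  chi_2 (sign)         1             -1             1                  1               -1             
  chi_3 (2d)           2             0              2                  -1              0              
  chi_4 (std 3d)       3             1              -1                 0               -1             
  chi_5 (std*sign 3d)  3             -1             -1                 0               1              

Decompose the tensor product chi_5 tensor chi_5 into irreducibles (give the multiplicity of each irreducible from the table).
chi_5 tensor chi_5 = chi_1 + chi_3 + chi_4 + chi_5 (all other irreducibles have multiplicity 0).

Derivation: The character of a tensor product is the pointwise product (chi_5 * chi_5)(C) = chi_5(C) * chi_5(C):
  {e}: (3)*(3), (ab): (-1)*(-1), (ab)(cd): (-1)*(-1), (abc): (0)*(0), (abcd): (1)*(1)
so (chi_5 * chi_5) takes values
  {e} -> 9, (ab) -> 1, (ab)(cd) -> 1, (abc) -> 0, (abcd) -> 1.
Now take the inner product of this character with each irreducible chi from the table, <chi_5*chi_5, chi> = (1/24) sum_C |C| (chi_5*chi_5)(C) conj(chi(C)):
  <chi_5*chi_5, chi_1> = (1/24)[1*(9)*conj(1) + 6*(1)*conj(1) + 3*(1)*conj(1) + 8*(0)*conj(1) + 6*(1)*conj(1)]
      = (1/24)[(9) + (6) + (3) + (0) + (6)] = 24/24 = 1
  <chi_5*chi_5, chi_2> = (1/24)[1*(9)*conj(1) + 6*(1)*conj(-1) + 3*(1)*conj(1) + 8*(0)*conj(1) + 6*(1)*conj(-1)]
      = (1/24)[(9) + (-6) + (3) + (0) + (-6)] = 0/24 = 0
  <chi_5*chi_5, chi_3> = (1/24)[1*(9)*conj(2) + 6*(1)*conj(0) + 3*(1)*conj(2) + 8*(0)*conj(-1) + 6*(1)*conj(0)]
      = (1/24)[(18) + (0) + (6) + (0) + (0)] = 24/24 = 1
  <chi_5*chi_5, chi_4> = (1/24)[1*(9)*conj(3) + 6*(1)*conj(1) + 3*(1)*conj(-1) + 8*(0)*conj(0) + 6*(1)*conj(-1)]
      = (1/24)[(27) + (6) + (-3) + (0) + (-6)] = 24/24 = 1
  <chi_5*chi_5, chi_5> = (1/24)[1*(9)*conj(3) + 6*(1)*conj(-1) + 3*(1)*conj(-1) + 8*(0)*conj(0) + 6*(1)*conj(1)]
      = (1/24)[(27) + (-6) + (-3) + (0) + (6)] = 24/24 = 1
Hence the multiplicities are chi_1: 1, chi_3: 1, chi_4: 1, chi_5: 1. Dimension check: dim(chi_5)*dim(chi_5) = 3*3 = 9 and sum (mult * dim) = 1*1 + 1*2 + 1*3 + 1*3 = 9.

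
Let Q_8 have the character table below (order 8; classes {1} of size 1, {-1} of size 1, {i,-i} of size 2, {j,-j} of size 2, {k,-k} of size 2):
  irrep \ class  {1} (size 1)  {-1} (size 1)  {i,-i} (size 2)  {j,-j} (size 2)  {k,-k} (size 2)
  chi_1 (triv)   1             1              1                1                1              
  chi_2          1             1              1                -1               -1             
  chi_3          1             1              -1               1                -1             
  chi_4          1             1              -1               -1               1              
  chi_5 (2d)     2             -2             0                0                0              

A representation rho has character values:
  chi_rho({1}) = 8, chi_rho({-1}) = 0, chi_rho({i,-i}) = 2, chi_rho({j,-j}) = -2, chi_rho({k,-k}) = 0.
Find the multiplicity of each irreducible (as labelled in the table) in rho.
Multiplicities: chi_1: 1, chi_2: 2, chi_3: 0, chi_4: 1, chi_5: 2.

Details: Use <chi_rho, chi> = (1/|G|) sum_C |C| * chi_rho(C) * conj(chi(C)) with |G| = 8 for each irreducible chi in the table:
  <chi_rho, chi_1> = (1/8)[1*(8)*conj(1) + 1*(0)*conj(1) + 2*(2)*conj(1) + 2*(-2)*conj(1) + 2*(0)*conj(1)]
      = (1/8)[(8) + (0) + (4) + (-4) + (0)] = 8/8 = 1
  <chi_rho, chi_2> = (1/8)[1*(8)*conj(1) + 1*(0)*conj(1) + 2*(2)*conj(1) + 2*(-2)*conj(-1) + 2*(0)*conj(-1)]
      = (1/8)[(8) + (0) + (4) + (4) + (0)] = 16/8 = 2
  <chi_rho, chi_3> = (1/8)[1*(8)*conj(1) + 1*(0)*conj(1) + 2*(2)*conj(-1) + 2*(-2)*conj(1) + 2*(0)*conj(-1)]
      = (1/8)[(8) + (0) + (-4) + (-4) + (0)] = 0/8 = 0
  <chi_rho, chi_4> = (1/8)[1*(8)*conj(1) + 1*(0)*conj(1) + 2*(2)*conj(-1) + 2*(-2)*conj(-1) + 2*(0)*conj(1)]
      = (1/8)[(8) + (0) + (-4) + (4) + (0)] = 8/8 = 1
  <chi_rho, chi_5> = (1/8)[1*(8)*conj(2) + 1*(0)*conj(-2) + 2*(2)*conj(0) + 2*(-2)*conj(0) + 2*(0)*conj(0)]
      = (1/8)[(16) + (0) + (0) + (0) + (0)] = 16/8 = 2
Dimension check: dim(rho) = sum (mult * dim) = 1*1 + 2*1 + 0*1 + 1*1 + 2*2 = 8 = chi_rho(e) = 8.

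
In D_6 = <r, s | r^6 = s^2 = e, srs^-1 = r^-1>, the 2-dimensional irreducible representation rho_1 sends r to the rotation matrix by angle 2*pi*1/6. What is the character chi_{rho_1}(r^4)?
chi_{rho_1}(r^4) = 2*cos(2*pi*1*4/6) = -1

Why: rho_1(r^4) is rotation by angle 2*pi*1*4/6, whose trace is 2*cos(2*pi*1*4/6) = -1.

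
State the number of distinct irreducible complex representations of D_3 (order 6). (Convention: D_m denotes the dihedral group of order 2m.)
3

Explanation: The number of irreducible complex representations of a finite group equals its number of conjugacy classes. D_3 has 3 conjugacy classes ((n+3)/2 for n odd), so D_3 (order 6) has exactly 3 irreducible complex representations.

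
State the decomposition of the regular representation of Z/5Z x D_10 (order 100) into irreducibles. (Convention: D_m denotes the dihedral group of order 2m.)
Each irreducible V_i of dimension d_i appears with multiplicity d_i, i.e. rho_reg = (direct sum over all irreducibles V_i) d_i V_i. The irreducible dimensions for Z/5Z x D_10 are 1, 1, 1, 1, 1, 1, 1, 1, 1, 1, 1, 1, 1, 1, 1, 1, 1, 1, 1, 1, 2, 2, 2, 2, 2, 2, 2, 2, 2, 2, 2, 2, 2, 2, 2, 2, 2, 2, 2, 2: 20 irreducibles of dimension 1, each with multiplicity 1; 20 irreducibles of dimension 2, each with multiplicity 2. Total dimension 20*1*1 + 20*2*2 = 100 = |G|.

Explanation: General theorem: in the regular representation of a finite group G, each irreducible appears with multiplicity equal to its dimension. Check: dim(rho_reg) = sum d_i^2 = 1 + 1 + 1 + 1 + 1 + 1 + 1 + 1 + 1 + 1 + 1 + 1 + 1 + 1 + 1 + 1 + 1 + 1 + 1 + 1 + 4 + 4 + 4 + 4 + 4 + 4 + 4 + 4 + 4 + 4 + 4 + 4 + 4 + 4 + 4 + 4 + 4 + 4 + 4 + 4 = 100 = |G|.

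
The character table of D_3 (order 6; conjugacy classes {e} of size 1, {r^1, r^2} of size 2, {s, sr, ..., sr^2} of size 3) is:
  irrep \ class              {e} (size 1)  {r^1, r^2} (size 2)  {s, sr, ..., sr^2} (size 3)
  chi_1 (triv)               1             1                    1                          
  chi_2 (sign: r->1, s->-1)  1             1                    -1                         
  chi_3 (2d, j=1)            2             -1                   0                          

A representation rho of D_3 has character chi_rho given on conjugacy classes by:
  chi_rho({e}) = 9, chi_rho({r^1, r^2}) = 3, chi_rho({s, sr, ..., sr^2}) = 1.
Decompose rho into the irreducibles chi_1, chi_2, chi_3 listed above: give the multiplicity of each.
Multiplicities: chi_1: 3, chi_2: 2, chi_3: 2.

Proof sketch: Use <chi_rho, chi> = (1/|G|) sum_C |C| * chi_rho(C) * conj(chi(C)) with |G| = 6 for each irreducible chi in the table:
  <chi_rho, chi_1> = (1/6)[1*(9)*conj(1) + 2*(3)*conj(1) + 3*(1)*conj(1)]
      = (1/6)[(9) + (6) + (3)] = 18/6 = 3
  <chi_rho, chi_2> = (1/6)[1*(9)*conj(1) + 2*(3)*conj(1) + 3*(1)*conj(-1)]
      = (1/6)[(9) + (6) + (-3)] = 12/6 = 2
  <chi_rho, chi_3> = (1/6)[1*(9)*conj(2) + 2*(3)*conj(-1) + 3*(1)*conj(0)]
      = (1/6)[(18) + (-6) + (0)] = 12/6 = 2
Dimension check: dim(rho) = sum (mult * dim) = 3*1 + 2*1 + 2*2 = 9 = chi_rho(e) = 9.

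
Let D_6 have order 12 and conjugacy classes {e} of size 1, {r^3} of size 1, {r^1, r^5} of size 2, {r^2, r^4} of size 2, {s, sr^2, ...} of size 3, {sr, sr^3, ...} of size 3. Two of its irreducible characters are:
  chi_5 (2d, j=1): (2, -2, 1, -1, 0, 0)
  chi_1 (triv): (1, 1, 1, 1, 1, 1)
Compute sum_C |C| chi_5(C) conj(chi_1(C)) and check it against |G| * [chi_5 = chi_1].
Sum = 0; so <chi_5, chi_1> = 0 (distinct irreducibles are orthogonal).

Compute term by term over conjugacy classes (|C| * chi_5(C) * conj(chi_1(C))):
  1*(2)*conj(1) + 1*(-2)*conj(1) + 2*(1)*conj(1) + 2*(-1)*conj(1) + 3*(0)*conj(1) + 3*(0)*conj(1)
  = (2) + (-2) + (2) + (-2) + (0) + (0)
  = 0.
Dividing by |G| = 12 gives 0/12 = 0, matching the row-orthogonality relation <chi_5, chi_1> = [chi_5 = chi_1].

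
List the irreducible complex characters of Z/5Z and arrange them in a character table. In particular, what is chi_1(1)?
Character table of Z/5Z (irreps indexed chi_0,...,chi_4 with chi_k(m) = zeta_5^(k*m), zeta_5 = exp(2*pi*i/5)):
  irrep \ class  {0} (size 1)  {1} (size 1)    {2} (size 1)    {3} (size 1)    {4} (size 1)  
  chi_0          1             1               1               1               1             
  chi_1          1             exp(2*I*pi/5)   exp(4*I*pi/5)   exp(-4*I*pi/5)  exp(-2*I*pi/5)
  chi_2          1             exp(4*I*pi/5)   exp(-2*I*pi/5)  exp(2*I*pi/5)   exp(-4*I*pi/5)
  chi_3          1             exp(-4*I*pi/5)  exp(2*I*pi/5)   exp(-2*I*pi/5)  exp(4*I*pi/5) 
  chi_4          1             exp(-2*I*pi/5)  exp(-4*I*pi/5)  exp(4*I*pi/5)   exp(2*I*pi/5) 

Spot check: chi_1(1) = zeta_5^(1*1) = zeta_5^1 = exp(2*I*pi/5).

Why: Z/5Z is abelian, so all 5 irreducible complex representations are 1-dimensional. They are given by chi_k(m) = zeta_5^(k*m) for k = 0,...,4. Row orthogonality: sum_m chi_k(m) conj(chi_l(m)) = 5 * [k = l].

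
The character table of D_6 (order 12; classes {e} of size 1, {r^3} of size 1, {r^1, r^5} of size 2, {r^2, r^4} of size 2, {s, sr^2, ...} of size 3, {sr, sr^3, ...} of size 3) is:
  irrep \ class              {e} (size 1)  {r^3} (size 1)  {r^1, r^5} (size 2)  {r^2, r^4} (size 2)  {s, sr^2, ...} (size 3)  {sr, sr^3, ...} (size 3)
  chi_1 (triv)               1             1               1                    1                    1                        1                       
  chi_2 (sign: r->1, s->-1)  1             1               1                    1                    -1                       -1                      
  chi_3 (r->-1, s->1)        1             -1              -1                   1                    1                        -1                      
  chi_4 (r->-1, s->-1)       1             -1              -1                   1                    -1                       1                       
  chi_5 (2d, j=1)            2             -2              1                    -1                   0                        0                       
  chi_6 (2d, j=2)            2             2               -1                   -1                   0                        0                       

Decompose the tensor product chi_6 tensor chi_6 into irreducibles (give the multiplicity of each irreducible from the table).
chi_6 tensor chi_6 = chi_1 + chi_2 + chi_6 (all other irreducibles have multiplicity 0).

Why: The character of a tensor product is the pointwise product (chi_6 * chi_6)(C) = chi_6(C) * chi_6(C):
  {e}: (2)*(2), {r^3}: (2)*(2), {r^1, r^5}: (-1)*(-1), {r^2, r^4}: (-1)*(-1), {s, sr^2, ...}: (0)*(0), {sr, sr^3, ...}: (0)*(0)
so (chi_6 * chi_6) takes values
  {e} -> 4, {r^3} -> 4, {r^1, r^5} -> 1, {r^2, r^4} -> 1, {s, sr^2, ...} -> 0, {sr, sr^3, ...} -> 0.
Now take the inner product of this character with each irreducible chi from the table, <chi_6*chi_6, chi> = (1/12) sum_C |C| (chi_6*chi_6)(C) conj(chi(C)):
  <chi_6*chi_6, chi_1> = (1/12)[1*(4)*conj(1) + 1*(4)*conj(1) + 2*(1)*conj(1) + 2*(1)*conj(1) + 3*(0)*conj(1) + 3*(0)*conj(1)]
      = (1/12)[(4) + (4) + (2) + (2) + (0) + (0)] = 12/12 = 1
  <chi_6*chi_6, chi_2> = (1/12)[1*(4)*conj(1) + 1*(4)*conj(1) + 2*(1)*conj(1) + 2*(1)*conj(1) + 3*(0)*conj(-1) + 3*(0)*conj(-1)]
      = (1/12)[(4) + (4) + (2) + (2) + (0) + (0)] = 12/12 = 1
  <chi_6*chi_6, chi_3> = (1/12)[1*(4)*conj(1) + 1*(4)*conj(-1) + 2*(1)*conj(-1) + 2*(1)*conj(1) + 3*(0)*conj(1) + 3*(0)*conj(-1)]
      = (1/12)[(4) + (-4) + (-2) + (2) + (0) + (0)] = 0/12 = 0
  <chi_6*chi_6, chi_4> = (1/12)[1*(4)*conj(1) + 1*(4)*conj(-1) + 2*(1)*conj(-1) + 2*(1)*conj(1) + 3*(0)*conj(-1) + 3*(0)*conj(1)]
      = (1/12)[(4) + (-4) + (-2) + (2) + (0) + (0)] = 0/12 = 0
  <chi_6*chi_6, chi_5> = (1/12)[1*(4)*conj(2) + 1*(4)*conj(-2) + 2*(1)*conj(1) + 2*(1)*conj(-1) + 3*(0)*conj(0) + 3*(0)*conj(0)]
      = (1/12)[(8) + (-8) + (2) + (-2) + (0) + (0)] = 0/12 = 0
  <chi_6*chi_6, chi_6> = (1/12)[1*(4)*conj(2) + 1*(4)*conj(2) + 2*(1)*conj(-1) + 2*(1)*conj(-1) + 3*(0)*conj(0) + 3*(0)*conj(0)]
      = (1/12)[(8) + (8) + (-2) + (-2) + (0) + (0)] = 12/12 = 1
Hence the multiplicities are chi_1: 1, chi_2: 1, chi_6: 1. Dimension check: dim(chi_6)*dim(chi_6) = 2*2 = 4 and sum (mult * dim) = 1*1 + 1*1 + 1*2 = 4.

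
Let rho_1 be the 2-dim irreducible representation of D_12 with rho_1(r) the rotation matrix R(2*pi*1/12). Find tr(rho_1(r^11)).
chi_{rho_1}(r^11) = 2*cos(2*pi*1*11/12) = sqrt(3)

Justification: rho_1(r^11) is rotation by angle 2*pi*1*11/12, whose trace is 2*cos(2*pi*1*11/12) = sqrt(3).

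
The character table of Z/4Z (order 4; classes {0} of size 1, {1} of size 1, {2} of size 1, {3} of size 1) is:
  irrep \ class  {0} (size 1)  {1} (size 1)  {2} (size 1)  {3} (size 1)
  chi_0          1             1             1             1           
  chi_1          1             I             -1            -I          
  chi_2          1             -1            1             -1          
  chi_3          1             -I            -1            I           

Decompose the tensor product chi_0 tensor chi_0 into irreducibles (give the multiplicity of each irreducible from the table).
chi_0 tensor chi_0 = chi_0 (all other irreducibles have multiplicity 0).

Argument: The character of a tensor product is the pointwise product (chi_0 * chi_0)(C) = chi_0(C) * chi_0(C):
  {0}: (1)*(1), {1}: (1)*(1), {2}: (1)*(1), {3}: (1)*(1)
so (chi_0 * chi_0) takes values
  {0} -> 1, {1} -> 1, {2} -> 1, {3} -> 1.
Now take the inner product of this character with each irreducible chi from the table, <chi_0*chi_0, chi> = (1/4) sum_C |C| (chi_0*chi_0)(C) conj(chi(C)):
  <chi_0*chi_0, chi_0> = (1/4)[1*(1)*conj(1) + 1*(1)*conj(1) + 1*(1)*conj(1) + 1*(1)*conj(1)]
      = (1/4)[(1) + (1) + (1) + (1)] = 4/4 = 1
  <chi_0*chi_0, chi_1> = (1/4)[1*(1)*conj(1) + 1*(1)*conj(I) + 1*(1)*conj(-1) + 1*(1)*conj(-I)]
      = (1/4)[(1) + (-I) + (-1) + (I)] = 0/4 = 0
  <chi_0*chi_0, chi_2> = (1/4)[1*(1)*conj(1) + 1*(1)*conj(-1) + 1*(1)*conj(1) + 1*(1)*conj(-1)]
      = (1/4)[(1) + (-1) + (1) + (-1)] = 0/4 = 0
  <chi_0*chi_0, chi_3> = (1/4)[1*(1)*conj(1) + 1*(1)*conj(-I) + 1*(1)*conj(-1) + 1*(1)*conj(I)]
      = (1/4)[(1) + (I) + (-1) + (-I)] = 0/4 = 0
(Exp terms are combined using exp(i*s)*conj(exp(i*t)) = exp(i*(s-t)), and sums of them are collapsed using the identity that for every m > 1 the m distinct m-th roots of unity sum to 0, e.g. 1 + exp(2*I*pi/3) + exp(-2*I*pi/3) = 0.)
Hence the multiplicities are chi_0: 1. Dimension check: dim(chi_0)*dim(chi_0) = 1*1 = 1 and sum (mult * dim) = 1*1 = 1.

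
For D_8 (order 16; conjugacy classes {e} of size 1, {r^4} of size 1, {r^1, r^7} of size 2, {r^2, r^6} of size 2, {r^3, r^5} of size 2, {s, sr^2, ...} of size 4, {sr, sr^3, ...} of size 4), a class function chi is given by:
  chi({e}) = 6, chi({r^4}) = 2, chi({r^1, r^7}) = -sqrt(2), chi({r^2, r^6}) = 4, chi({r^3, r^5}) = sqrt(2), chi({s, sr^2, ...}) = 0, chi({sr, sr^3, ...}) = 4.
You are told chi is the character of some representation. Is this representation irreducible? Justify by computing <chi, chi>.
Not irreducible (reducible): <chi, chi> = 9 > 1.

Solution. <chi, chi> = (1/|G|) sum_C |C| * |chi(C)|^2 = (1/16)[1*|6|^2 + 1*|2|^2 + 2*|-sqrt(2)|^2 + 2*|4|^2 + 2*|sqrt(2)|^2 + 4*|0|^2 + 4*|4|^2]
  = (1/16)[(36) + (4) + (4) + (32) + (4) + (0) + (64)] = 144/16 = 9.
A character is irreducible iff <chi, chi> = 1, so this representation is reducible.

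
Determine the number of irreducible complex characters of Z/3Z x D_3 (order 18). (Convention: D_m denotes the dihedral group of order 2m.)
9

Justification: The number of irreducible complex representations of a finite group equals its number of conjugacy classes. For a direct product, #classes(G x H) = #classes(G) * #classes(H). Z/3Z has 3 classes (abelian), D_3 has 3 classes, so 3 * 3 = 9, so Z/3Z x D_3 (order 18) has exactly 9 irreducible complex representations.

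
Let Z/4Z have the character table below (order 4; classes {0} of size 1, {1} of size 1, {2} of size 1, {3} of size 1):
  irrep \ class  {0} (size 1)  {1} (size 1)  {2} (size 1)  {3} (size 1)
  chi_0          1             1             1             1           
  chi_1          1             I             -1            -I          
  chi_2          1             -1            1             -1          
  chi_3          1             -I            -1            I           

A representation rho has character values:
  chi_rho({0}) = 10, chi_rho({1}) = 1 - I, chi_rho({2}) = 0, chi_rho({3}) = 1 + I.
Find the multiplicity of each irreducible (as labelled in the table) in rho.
Multiplicities: chi_0: 3, chi_1: 2, chi_2: 2, chi_3: 3.

Argument: Use <chi_rho, chi> = (1/|G|) sum_C |C| * chi_rho(C) * conj(chi(C)) with |G| = 4 for each irreducible chi in the table:
  <chi_rho, chi_0> = (1/4)[1*(10)*conj(1) + 1*(1 - I)*conj(1) + 1*(0)*conj(1) + 1*(1 + I)*conj(1)]
      = (1/4)[(10) + (1 - I) + (0) + (1 + I)] = 12/4 = 3
  <chi_rho, chi_1> = (1/4)[1*(10)*conj(1) + 1*(1 - I)*conj(I) + 1*(0)*conj(-1) + 1*(1 + I)*conj(-I)]
      = (1/4)[(10) + (-1 - I) + (0) + (-1 + I)] = 8/4 = 2
  <chi_rho, chi_2> = (1/4)[1*(10)*conj(1) + 1*(1 - I)*conj(-1) + 1*(0)*conj(1) + 1*(1 + I)*conj(-1)]
      = (1/4)[(10) + (-1 + I) + (0) + (-1 - I)] = 8/4 = 2
  <chi_rho, chi_3> = (1/4)[1*(10)*conj(1) + 1*(1 - I)*conj(-I) + 1*(0)*conj(-1) + 1*(1 + I)*conj(I)]
      = (1/4)[(10) + (1 + I) + (0) + (1 - I)] = 12/4 = 3
(Exp terms are combined using exp(i*s)*conj(exp(i*t)) = exp(i*(s-t)), and sums of them are collapsed using the identity that for every m > 1 the m distinct m-th roots of unity sum to 0, e.g. 1 + exp(2*I*pi/3) + exp(-2*I*pi/3) = 0.)
Dimension check: dim(rho) = sum (mult * dim) = 3*1 + 2*1 + 2*1 + 3*1 = 10 = chi_rho(e) = 10.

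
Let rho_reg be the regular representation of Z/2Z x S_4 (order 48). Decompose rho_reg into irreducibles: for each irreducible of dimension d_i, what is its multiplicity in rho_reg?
Each irreducible V_i of dimension d_i appears with multiplicity d_i, i.e. rho_reg = (direct sum over all irreducibles V_i) d_i V_i. The irreducible dimensions for Z/2Z x S_4 are 1, 1, 1, 1, 2, 2, 3, 3, 3, 3: 4 irreducibles of dimension 1, each with multiplicity 1; 2 irreducibles of dimension 2, each with multiplicity 2; 4 irreducibles of dimension 3, each with multiplicity 3. Total dimension 4*1*1 + 2*2*2 + 4*3*3 = 48 = |G|.

Why: General theorem: in the regular representation of a finite group G, each irreducible appears with multiplicity equal to its dimension. Check: dim(rho_reg) = sum d_i^2 = 1 + 1 + 1 + 1 + 4 + 4 + 9 + 9 + 9 + 9 = 48 = |G|.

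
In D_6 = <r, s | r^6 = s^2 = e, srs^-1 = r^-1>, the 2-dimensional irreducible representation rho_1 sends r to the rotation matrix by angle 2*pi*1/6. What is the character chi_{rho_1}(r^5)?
chi_{rho_1}(r^5) = 2*cos(2*pi*1*5/6) = 1

Argument: rho_1(r^5) is rotation by angle 2*pi*1*5/6, whose trace is 2*cos(2*pi*1*5/6) = 1.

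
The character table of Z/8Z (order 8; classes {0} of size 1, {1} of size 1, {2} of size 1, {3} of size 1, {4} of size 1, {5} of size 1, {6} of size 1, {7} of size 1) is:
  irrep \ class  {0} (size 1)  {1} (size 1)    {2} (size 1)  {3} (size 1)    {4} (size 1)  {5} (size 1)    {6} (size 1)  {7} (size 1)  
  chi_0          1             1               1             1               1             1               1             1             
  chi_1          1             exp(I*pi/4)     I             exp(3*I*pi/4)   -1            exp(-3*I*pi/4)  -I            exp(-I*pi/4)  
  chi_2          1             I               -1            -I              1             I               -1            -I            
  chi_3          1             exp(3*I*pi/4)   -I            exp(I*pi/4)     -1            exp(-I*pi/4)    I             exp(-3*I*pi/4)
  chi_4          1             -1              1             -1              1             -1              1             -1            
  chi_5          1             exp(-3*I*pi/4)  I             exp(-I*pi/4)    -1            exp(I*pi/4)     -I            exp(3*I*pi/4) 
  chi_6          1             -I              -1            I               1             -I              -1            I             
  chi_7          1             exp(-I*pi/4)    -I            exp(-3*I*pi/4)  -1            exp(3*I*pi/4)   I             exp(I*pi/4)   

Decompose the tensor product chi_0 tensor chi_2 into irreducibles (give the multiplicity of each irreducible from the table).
chi_0 tensor chi_2 = chi_2 (all other irreducibles have multiplicity 0).

Argument: The character of a tensor product is the pointwise product (chi_0 * chi_2)(C) = chi_0(C) * chi_2(C):
  {0}: (1)*(1), {1}: (1)*(I), {2}: (1)*(-1), {3}: (1)*(-I), {4}: (1)*(1), {5}: (1)*(I), {6}: (1)*(-1), {7}: (1)*(-I)
so (chi_0 * chi_2) takes values
  {0} -> 1, {1} -> I, {2} -> -1, {3} -> -I, {4} -> 1, {5} -> I, {6} -> -1, {7} -> -I.
Now take the inner product of this character with each irreducible chi from the table, <chi_0*chi_2, chi> = (1/8) sum_C |C| (chi_0*chi_2)(C) conj(chi(C)):
  <chi_0*chi_2, chi_0> = (1/8)[1*(1)*conj(1) + 1*(I)*conj(1) + 1*(-1)*conj(1) + 1*(-I)*conj(1) + 1*(1)*conj(1) + 1*(I)*conj(1) + 1*(-1)*conj(1) + 1*(-I)*conj(1)]
      = (1/8)[(1) + (I) + (-1) + (-I) + (1) + (I) + (-1) + (-I)] = 0/8 = 0
  <chi_0*chi_2, chi_1> = (1/8)[1*(1)*conj(1) + 1*(I)*conj(exp(I*pi/4)) + 1*(-1)*conj(I) + 1*(-I)*conj(exp(3*I*pi/4)) + 1*(1)*conj(-1) + 1*(I)*conj(exp(-3*I*pi/4)) + 1*(-1)*conj(-I) + 1*(-I)*conj(exp(-I*pi/4))]
      = (1/8)[(1) + (exp(I*pi/4)) + (I) + (-exp(-I*pi/4)) + (-1) + (exp(-3*I*pi/4)) + (-I) + (-exp(3*I*pi/4))] = 0/8 = 0
  <chi_0*chi_2, chi_2> = (1/8)[1*(1)*conj(1) + 1*(I)*conj(I) + 1*(-1)*conj(-1) + 1*(-I)*conj(-I) + 1*(1)*conj(1) + 1*(I)*conj(I) + 1*(-1)*conj(-1) + 1*(-I)*conj(-I)]
      = (1/8)[(1) + (1) + (1) + (1) + (1) + (1) + (1) + (1)] = 8/8 = 1
  <chi_0*chi_2, chi_3> = (1/8)[1*(1)*conj(1) + 1*(I)*conj(exp(3*I*pi/4)) + 1*(-1)*conj(-I) + 1*(-I)*conj(exp(I*pi/4)) + 1*(1)*conj(-1) + 1*(I)*conj(exp(-I*pi/4)) + 1*(-1)*conj(I) + 1*(-I)*conj(exp(-3*I*pi/4))]
      = (1/8)[(1) + (exp(-I*pi/4)) + (-I) + (-exp(I*pi/4)) + (-1) + (exp(3*I*pi/4)) + (I) + (-exp(-3*I*pi/4))] = 0/8 = 0
  <chi_0*chi_2, chi_4> = (1/8)[1*(1)*conj(1) + 1*(I)*conj(-1) + 1*(-1)*conj(1) + 1*(-I)*conj(-1) + 1*(1)*conj(1) + 1*(I)*conj(-1) + 1*(-1)*conj(1) + 1*(-I)*conj(-1)]
      = (1/8)[(1) + (-I) + (-1) + (I) + (1) + (-I) + (-1) + (I)] = 0/8 = 0
  <chi_0*chi_2, chi_5> = (1/8)[1*(1)*conj(1) + 1*(I)*conj(exp(-3*I*pi/4)) + 1*(-1)*conj(I) + 1*(-I)*conj(exp(-I*pi/4)) + 1*(1)*conj(-1) + 1*(I)*conj(exp(I*pi/4)) + 1*(-1)*conj(-I) + 1*(-I)*conj(exp(3*I*pi/4))]
      = (1/8)[(1) + (exp(-3*I*pi/4)) + (I) + (-exp(3*I*pi/4)) + (-1) + (exp(I*pi/4)) + (-I) + (-exp(-I*pi/4))] = 0/8 = 0
  <chi_0*chi_2, chi_6> = (1/8)[1*(1)*conj(1) + 1*(I)*conj(-I) + 1*(-1)*conj(-1) + 1*(-I)*conj(I) + 1*(1)*conj(1) + 1*(I)*conj(-I) + 1*(-1)*conj(-1) + 1*(-I)*conj(I)]
      = (1/8)[(1) + (-1) + (1) + (-1) + (1) + (-1) + (1) + (-1)] = 0/8 = 0
  <chi_0*chi_2, chi_7> = (1/8)[1*(1)*conj(1) + 1*(I)*conj(exp(-I*pi/4)) + 1*(-1)*conj(-I) + 1*(-I)*conj(exp(-3*I*pi/4)) + 1*(1)*conj(-1) + 1*(I)*conj(exp(3*I*pi/4)) + 1*(-1)*conj(I) + 1*(-I)*conj(exp(I*pi/4))]
      = (1/8)[(1) + (exp(3*I*pi/4)) + (-I) + (-exp(-3*I*pi/4)) + (-1) + (exp(-I*pi/4)) + (I) + (-exp(I*pi/4))] = 0/8 = 0
(Exp terms are combined using exp(i*s)*conj(exp(i*t)) = exp(i*(s-t)), and sums of them are collapsed using the identity that for every m > 1 the m distinct m-th roots of unity sum to 0, e.g. 1 + exp(2*I*pi/3) + exp(-2*I*pi/3) = 0.)
Hence the multiplicities are chi_2: 1. Dimension check: dim(chi_0)*dim(chi_2) = 1*1 = 1 and sum (mult * dim) = 1*1 = 1.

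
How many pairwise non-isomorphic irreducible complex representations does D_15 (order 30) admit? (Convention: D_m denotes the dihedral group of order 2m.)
9

Reasoning: The number of irreducible complex representations of a finite group equals its number of conjugacy classes. D_15 has 9 conjugacy classes ((n+3)/2 for n odd), so D_15 (order 30) has exactly 9 irreducible complex representations.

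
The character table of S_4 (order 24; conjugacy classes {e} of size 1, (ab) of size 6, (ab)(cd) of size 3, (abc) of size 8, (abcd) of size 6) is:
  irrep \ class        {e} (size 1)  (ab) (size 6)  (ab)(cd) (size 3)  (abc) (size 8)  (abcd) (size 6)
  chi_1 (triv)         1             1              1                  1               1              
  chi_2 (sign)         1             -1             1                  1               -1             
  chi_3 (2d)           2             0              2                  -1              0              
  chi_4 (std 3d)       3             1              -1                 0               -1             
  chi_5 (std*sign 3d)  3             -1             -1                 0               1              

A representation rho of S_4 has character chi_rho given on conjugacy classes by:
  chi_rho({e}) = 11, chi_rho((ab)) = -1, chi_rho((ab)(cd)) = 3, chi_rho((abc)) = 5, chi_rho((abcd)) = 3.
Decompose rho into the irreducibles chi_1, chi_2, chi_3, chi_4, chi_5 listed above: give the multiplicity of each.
Multiplicities: chi_1: 3, chi_2: 2, chi_3: 0, chi_4: 0, chi_5: 2.

Derivation: Use <chi_rho, chi> = (1/|G|) sum_C |C| * chi_rho(C) * conj(chi(C)) with |G| = 24 for each irreducible chi in the table:
  <chi_rho, chi_1> = (1/24)[1*(11)*conj(1) + 6*(-1)*conj(1) + 3*(3)*conj(1) + 8*(5)*conj(1) + 6*(3)*conj(1)]
      = (1/24)[(11) + (-6) + (9) + (40) + (18)] = 72/24 = 3
  <chi_rho, chi_2> = (1/24)[1*(11)*conj(1) + 6*(-1)*conj(-1) + 3*(3)*conj(1) + 8*(5)*conj(1) + 6*(3)*conj(-1)]
      = (1/24)[(11) + (6) + (9) + (40) + (-18)] = 48/24 = 2
  <chi_rho, chi_3> = (1/24)[1*(11)*conj(2) + 6*(-1)*conj(0) + 3*(3)*conj(2) + 8*(5)*conj(-1) + 6*(3)*conj(0)]
      = (1/24)[(22) + (0) + (18) + (-40) + (0)] = 0/24 = 0
  <chi_rho, chi_4> = (1/24)[1*(11)*conj(3) + 6*(-1)*conj(1) + 3*(3)*conj(-1) + 8*(5)*conj(0) + 6*(3)*conj(-1)]
      = (1/24)[(33) + (-6) + (-9) + (0) + (-18)] = 0/24 = 0
  <chi_rho, chi_5> = (1/24)[1*(11)*conj(3) + 6*(-1)*conj(-1) + 3*(3)*conj(-1) + 8*(5)*conj(0) + 6*(3)*conj(1)]
      = (1/24)[(33) + (6) + (-9) + (0) + (18)] = 48/24 = 2
Dimension check: dim(rho) = sum (mult * dim) = 3*1 + 2*1 + 0*2 + 0*3 + 2*3 = 11 = chi_rho(e) = 11.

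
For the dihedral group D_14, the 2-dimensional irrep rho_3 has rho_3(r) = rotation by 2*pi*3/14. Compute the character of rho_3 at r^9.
chi_{rho_3}(r^9) = 2*cos(2*pi*3*9/14) = 2*cos(pi/7)

Argument: rho_3(r^9) is rotation by angle 2*pi*3*9/14, whose trace is 2*cos(2*pi*3*9/14) = 2*cos(pi/7).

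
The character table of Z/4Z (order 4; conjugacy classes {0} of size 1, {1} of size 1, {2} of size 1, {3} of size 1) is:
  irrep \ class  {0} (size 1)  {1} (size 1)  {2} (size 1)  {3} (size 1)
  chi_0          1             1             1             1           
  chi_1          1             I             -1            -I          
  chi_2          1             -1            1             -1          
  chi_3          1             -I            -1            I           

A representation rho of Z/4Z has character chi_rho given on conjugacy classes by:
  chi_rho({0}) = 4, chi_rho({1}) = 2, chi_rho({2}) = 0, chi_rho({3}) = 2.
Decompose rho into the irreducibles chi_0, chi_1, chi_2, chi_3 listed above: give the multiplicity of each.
Multiplicities: chi_0: 2, chi_1: 1, chi_2: 0, chi_3: 1.

Argument: Use <chi_rho, chi> = (1/|G|) sum_C |C| * chi_rho(C) * conj(chi(C)) with |G| = 4 for each irreducible chi in the table:
  <chi_rho, chi_0> = (1/4)[1*(4)*conj(1) + 1*(2)*conj(1) + 1*(0)*conj(1) + 1*(2)*conj(1)]
      = (1/4)[(4) + (2) + (0) + (2)] = 8/4 = 2
  <chi_rho, chi_1> = (1/4)[1*(4)*conj(1) + 1*(2)*conj(I) + 1*(0)*conj(-1) + 1*(2)*conj(-I)]
      = (1/4)[(4) + (-2*I) + (0) + (2*I)] = 4/4 = 1
  <chi_rho, chi_2> = (1/4)[1*(4)*conj(1) + 1*(2)*conj(-1) + 1*(0)*conj(1) + 1*(2)*conj(-1)]
      = (1/4)[(4) + (-2) + (0) + (-2)] = 0/4 = 0
  <chi_rho, chi_3> = (1/4)[1*(4)*conj(1) + 1*(2)*conj(-I) + 1*(0)*conj(-1) + 1*(2)*conj(I)]
      = (1/4)[(4) + (2*I) + (0) + (-2*I)] = 4/4 = 1
(Exp terms are combined using exp(i*s)*conj(exp(i*t)) = exp(i*(s-t)), and sums of them are collapsed using the identity that for every m > 1 the m distinct m-th roots of unity sum to 0, e.g. 1 + exp(2*I*pi/3) + exp(-2*I*pi/3) = 0.)
Dimension check: dim(rho) = sum (mult * dim) = 2*1 + 1*1 + 0*1 + 1*1 = 4 = chi_rho(e) = 4.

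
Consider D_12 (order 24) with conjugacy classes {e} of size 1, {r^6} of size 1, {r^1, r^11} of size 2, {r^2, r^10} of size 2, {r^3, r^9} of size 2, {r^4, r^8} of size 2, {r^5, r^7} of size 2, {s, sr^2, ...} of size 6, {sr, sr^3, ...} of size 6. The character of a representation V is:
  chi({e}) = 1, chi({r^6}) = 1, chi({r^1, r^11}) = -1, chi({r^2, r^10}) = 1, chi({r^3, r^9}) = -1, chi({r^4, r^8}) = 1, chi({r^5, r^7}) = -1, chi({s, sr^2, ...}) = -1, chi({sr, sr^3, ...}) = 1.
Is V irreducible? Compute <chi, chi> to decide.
Irreducible: <chi, chi> = 1.

Why: <chi, chi> = (1/|G|) sum_C |C| * |chi(C)|^2 = (1/24)[1*|1|^2 + 1*|1|^2 + 2*|-1|^2 + 2*|1|^2 + 2*|-1|^2 + 2*|1|^2 + 2*|-1|^2 + 6*|-1|^2 + 6*|1|^2]
  = (1/24)[(1) + (1) + (2) + (2) + (2) + (2) + (2) + (6) + (6)] = 24/24 = 1.
A character is irreducible iff <chi, chi> = 1, so this representation is irreducible.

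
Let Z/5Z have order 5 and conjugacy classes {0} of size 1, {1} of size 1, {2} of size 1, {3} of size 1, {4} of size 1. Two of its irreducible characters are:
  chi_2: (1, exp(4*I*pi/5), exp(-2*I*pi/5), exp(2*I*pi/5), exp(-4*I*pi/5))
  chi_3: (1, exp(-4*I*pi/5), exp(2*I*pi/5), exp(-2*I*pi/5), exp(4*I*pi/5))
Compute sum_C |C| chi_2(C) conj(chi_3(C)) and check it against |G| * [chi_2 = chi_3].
Sum = 0; so <chi_2, chi_3> = 0 (distinct irreducibles are orthogonal).

Why: Compute term by term over conjugacy classes (|C| * chi_2(C) * conj(chi_3(C))):
  1*(1)*conj(1) + 1*(exp(4*I*pi/5))*conj(exp(-4*I*pi/5)) + 1*(exp(-2*I*pi/5))*conj(exp(2*I*pi/5)) + 1*(exp(2*I*pi/5))*conj(exp(-2*I*pi/5)) + 1*(exp(-4*I*pi/5))*conj(exp(4*I*pi/5))
  = (1) + (exp(-2*I*pi/5)) + (exp(-4*I*pi/5)) + (exp(4*I*pi/5)) + (exp(2*I*pi/5))
  = 0.
(Exp terms are combined using exp(i*s)*conj(exp(i*t)) = exp(i*(s-t)), and sums of them are collapsed using the identity that for every m > 1 the m distinct m-th roots of unity sum to 0, e.g. 1 + exp(2*I*pi/3) + exp(-2*I*pi/3) = 0.)
Dividing by |G| = 5 gives 0/5 = 0, matching the row-orthogonality relation <chi_2, chi_3> = [chi_2 = chi_3].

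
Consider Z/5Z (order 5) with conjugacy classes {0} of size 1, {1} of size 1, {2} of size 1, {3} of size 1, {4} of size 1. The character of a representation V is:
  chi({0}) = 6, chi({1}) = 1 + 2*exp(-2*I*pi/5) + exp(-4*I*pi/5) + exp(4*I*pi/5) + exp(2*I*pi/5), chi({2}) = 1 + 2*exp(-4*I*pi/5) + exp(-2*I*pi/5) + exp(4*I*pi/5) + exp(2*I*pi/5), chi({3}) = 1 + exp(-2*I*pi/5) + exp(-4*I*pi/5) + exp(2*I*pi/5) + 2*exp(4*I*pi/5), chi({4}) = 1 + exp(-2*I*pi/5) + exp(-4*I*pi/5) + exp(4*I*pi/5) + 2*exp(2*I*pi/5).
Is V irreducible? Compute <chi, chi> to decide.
Not irreducible (reducible): <chi, chi> = 8 > 1.

Justification: <chi, chi> = (1/|G|) sum_C |C| * |chi(C)|^2 = (1/5)[1*|6|^2 + 1*|1 + 2*exp(-2*I*pi/5) + exp(-4*I*pi/5) + exp(4*I*pi/5) + exp(2*I*pi/5)|^2 + 1*|1 + 2*exp(-4*I*pi/5) + exp(-2*I*pi/5) + exp(4*I*pi/5) + exp(2*I*pi/5)|^2 + 1*|1 + exp(-2*I*pi/5) + exp(-4*I*pi/5) + exp(2*I*pi/5) + 2*exp(4*I*pi/5)|^2 + 1*|1 + exp(-2*I*pi/5) + exp(-4*I*pi/5) + exp(4*I*pi/5) + 2*exp(2*I*pi/5)|^2]
  = (1/5)[(36) + (1) + (1) + (1) + (1)] = 40/5 = 8.
(Exp terms are combined using exp(i*s)*conj(exp(i*t)) = exp(i*(s-t)), and sums of them are collapsed using the identity that for every m > 1 the m distinct m-th roots of unity sum to 0, e.g. 1 + exp(2*I*pi/3) + exp(-2*I*pi/3) = 0.)
A character is irreducible iff <chi, chi> = 1, so this representation is reducible.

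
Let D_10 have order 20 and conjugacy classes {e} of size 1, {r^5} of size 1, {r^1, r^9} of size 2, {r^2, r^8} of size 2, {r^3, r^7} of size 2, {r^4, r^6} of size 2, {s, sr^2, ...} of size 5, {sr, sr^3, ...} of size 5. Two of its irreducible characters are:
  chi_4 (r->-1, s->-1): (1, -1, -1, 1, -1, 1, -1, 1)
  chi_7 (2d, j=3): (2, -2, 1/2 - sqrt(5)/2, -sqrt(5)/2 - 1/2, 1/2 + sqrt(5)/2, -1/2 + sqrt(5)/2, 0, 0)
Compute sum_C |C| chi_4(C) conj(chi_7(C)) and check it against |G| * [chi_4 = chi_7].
Sum = 0; so <chi_4, chi_7> = 0 (distinct irreducibles are orthogonal).

Solution. Compute term by term over conjugacy classes (|C| * chi_4(C) * conj(chi_7(C))):
  1*(1)*conj(2) + 1*(-1)*conj(-2) + 2*(-1)*conj(1/2 - sqrt(5)/2) + 2*(1)*conj(-sqrt(5)/2 - 1/2) + 2*(-1)*conj(1/2 + sqrt(5)/2) + 2*(1)*conj(-1/2 + sqrt(5)/2) + 5*(-1)*conj(0) + 5*(1)*conj(0)
  = (2) + (2) + (-1 + sqrt(5)) + (-sqrt(5) - 1) + (-sqrt(5) - 1) + (-1 + sqrt(5)) + (0) + (0)
  = 0.
Dividing by |G| = 20 gives 0/20 = 0, matching the row-orthogonality relation <chi_4, chi_7> = [chi_4 = chi_7].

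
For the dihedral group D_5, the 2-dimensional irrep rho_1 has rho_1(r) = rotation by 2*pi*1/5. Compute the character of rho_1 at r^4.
chi_{rho_1}(r^4) = 2*cos(2*pi*1*4/5) = -1/2 + sqrt(5)/2

Derivation: rho_1(r^4) is rotation by angle 2*pi*1*4/5, whose trace is 2*cos(2*pi*1*4/5) = -1/2 + sqrt(5)/2.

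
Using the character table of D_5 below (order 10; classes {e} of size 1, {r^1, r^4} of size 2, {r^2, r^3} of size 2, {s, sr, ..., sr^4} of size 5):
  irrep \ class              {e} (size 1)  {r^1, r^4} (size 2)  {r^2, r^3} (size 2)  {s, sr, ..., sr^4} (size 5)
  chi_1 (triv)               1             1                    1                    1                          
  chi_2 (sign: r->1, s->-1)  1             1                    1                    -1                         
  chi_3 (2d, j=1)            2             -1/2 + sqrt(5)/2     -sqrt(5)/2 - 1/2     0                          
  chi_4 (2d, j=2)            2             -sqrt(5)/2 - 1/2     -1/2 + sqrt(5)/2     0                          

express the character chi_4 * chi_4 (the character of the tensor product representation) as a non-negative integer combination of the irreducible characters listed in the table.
chi_4 tensor chi_4 = chi_1 + chi_2 + chi_3 (all other irreducibles have multiplicity 0).

The character of a tensor product is the pointwise product (chi_4 * chi_4)(C) = chi_4(C) * chi_4(C):
  {e}: (2)*(2), {r^1, r^4}: (-sqrt(5)/2 - 1/2)*(-sqrt(5)/2 - 1/2), {r^2, r^3}: (-1/2 + sqrt(5)/2)*(-1/2 + sqrt(5)/2), {s, sr, ..., sr^4}: (0)*(0)
so (chi_4 * chi_4) takes values
  {e} -> 4, {r^1, r^4} -> sqrt(5)/2 + 3/2, {r^2, r^3} -> 3/2 - sqrt(5)/2, {s, sr, ..., sr^4} -> 0.
Now take the inner product of this character with each irreducible chi from the table, <chi_4*chi_4, chi> = (1/10) sum_C |C| (chi_4*chi_4)(C) conj(chi(C)):
  <chi_4*chi_4, chi_1> = (1/10)[1*(4)*conj(1) + 2*(sqrt(5)/2 + 3/2)*conj(1) + 2*(3/2 - sqrt(5)/2)*conj(1) + 5*(0)*conj(1)]
      = (1/10)[(4) + (sqrt(5) + 3) + (3 - sqrt(5)) + (0)] = 10/10 = 1
  <chi_4*chi_4, chi_2> = (1/10)[1*(4)*conj(1) + 2*(sqrt(5)/2 + 3/2)*conj(1) + 2*(3/2 - sqrt(5)/2)*conj(1) + 5*(0)*conj(-1)]
      = (1/10)[(4) + (sqrt(5) + 3) + (3 - sqrt(5)) + (0)] = 10/10 = 1
  <chi_4*chi_4, chi_3> = (1/10)[1*(4)*conj(2) + 2*(sqrt(5)/2 + 3/2)*conj(-1/2 + sqrt(5)/2) + 2*(3/2 - sqrt(5)/2)*conj(-sqrt(5)/2 - 1/2) + 5*(0)*conj(0)]
      = (1/10)[(8) + (1 + sqrt(5)) + (1 - sqrt(5)) + (0)] = 10/10 = 1
  <chi_4*chi_4, chi_4> = (1/10)[1*(4)*conj(2) + 2*(sqrt(5)/2 + 3/2)*conj(-sqrt(5)/2 - 1/2) + 2*(3/2 - sqrt(5)/2)*conj(-1/2 + sqrt(5)/2) + 5*(0)*conj(0)]
      = (1/10)[(8) + (-2*sqrt(5) - 4) + (-4 + 2*sqrt(5)) + (0)] = 0/10 = 0
Hence the multiplicities are chi_1: 1, chi_2: 1, chi_3: 1. Dimension check: dim(chi_4)*dim(chi_4) = 2*2 = 4 and sum (mult * dim) = 1*1 + 1*1 + 1*2 = 4.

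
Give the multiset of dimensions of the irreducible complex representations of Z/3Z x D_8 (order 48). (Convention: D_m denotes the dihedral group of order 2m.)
Dimensions: 1, 1, 1, 1, 1, 1, 1, 1, 1, 1, 1, 1, 2, 2, 2, 2, 2, 2, 2, 2, 2

Solution. There are 21 irreducibles (= number of conjugacy classes). Their dimensions d_i satisfy sum d_i^2 = |G| = 48: 1 + 1 + 1 + 1 + 1 + 1 + 1 + 1 + 1 + 1 + 1 + 1 + 4 + 4 + 4 + 4 + 4 + 4 + 4 + 4 + 4 = 48. (For the product with Z/3Z: each of the 3 1-dim characters of Z/3Z tensors with each irrep of D_8, giving 3 copies of each D_8-dimension.)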